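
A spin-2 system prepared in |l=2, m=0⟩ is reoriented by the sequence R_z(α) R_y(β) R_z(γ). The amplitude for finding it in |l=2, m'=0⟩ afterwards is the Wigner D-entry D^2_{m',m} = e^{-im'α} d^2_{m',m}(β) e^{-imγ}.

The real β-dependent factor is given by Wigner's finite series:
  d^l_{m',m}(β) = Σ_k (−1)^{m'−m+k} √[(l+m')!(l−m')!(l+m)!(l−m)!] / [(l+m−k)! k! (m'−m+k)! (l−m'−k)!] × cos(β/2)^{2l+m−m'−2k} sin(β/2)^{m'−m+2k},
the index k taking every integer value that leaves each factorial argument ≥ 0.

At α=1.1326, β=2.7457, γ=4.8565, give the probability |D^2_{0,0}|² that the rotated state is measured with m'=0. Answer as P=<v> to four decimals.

P=0.6036

First d^2_{0,0}(β=2.7457), then the phase factors e^{-i(0)α} and e^{-i(0)γ}:
c=cos(2.7457/2)=0.196656, s=sin(2.7457/2)=0.980473; N=√[2·2·2·2]=4.000000
k: max(0,(0)−(0))=0 … min(2+(0),2−(0))=2
  k=0: (−1)^0·4.0000/(4)·0.1967^4·0.9805^0 = +0.001496
  k=1: (−1)^1·4.0000/(1)·0.1967^2·0.9805^2 = -0.148712
  k=2: (−1)^2·4.0000/(4)·0.1967^0·0.9805^4 = +0.924148
d^2_{0,0}(2.7457) = +0.001496 -0.148712 +0.924148 = +0.776932
|D^2_{0,0}|² = |d^2_{0,0}(β)|² = (+0.776932)² = 0.603623 (the z-rotation phases have unit modulus)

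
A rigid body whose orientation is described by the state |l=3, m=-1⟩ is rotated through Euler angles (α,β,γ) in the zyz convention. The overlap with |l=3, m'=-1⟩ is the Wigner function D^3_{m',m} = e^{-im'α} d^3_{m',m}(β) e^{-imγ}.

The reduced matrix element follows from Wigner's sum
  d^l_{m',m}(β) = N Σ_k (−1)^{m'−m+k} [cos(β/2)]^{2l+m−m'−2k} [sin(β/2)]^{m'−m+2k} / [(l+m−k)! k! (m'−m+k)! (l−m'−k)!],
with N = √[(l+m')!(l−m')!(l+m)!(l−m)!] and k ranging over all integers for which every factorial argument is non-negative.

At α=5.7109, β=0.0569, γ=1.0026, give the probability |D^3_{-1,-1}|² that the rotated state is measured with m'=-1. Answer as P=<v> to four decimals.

P=0.9823

Split into d^3_{-1,-1}(β=0.0569) × two z-phases.
Half-angle: c=0.999595, s=0.028446. N=√(2·24·2·24)=48.000000
k∈{0,1,2} keeps every argument non-negative
  k=0: (−1)^0·48.0000/(48)·0.9996^6·0.0284^0 = +0.997574
  k=1: (−1)^1·48.0000/(6)·0.9996^4·0.0284^2 = -0.006463
  k=2: (−1)^2·48.0000/(8)·0.9996^2·0.0284^4 = +0.000004
d^3_{-1,-1}(0.0569) = +0.997574 -0.006463 +0.000004 = +0.991115
|D^3_{-1,-1}|² = |d^3_{-1,-1}(β)|² = (+0.991115)² = 0.982310 (the z-rotation phases have unit modulus)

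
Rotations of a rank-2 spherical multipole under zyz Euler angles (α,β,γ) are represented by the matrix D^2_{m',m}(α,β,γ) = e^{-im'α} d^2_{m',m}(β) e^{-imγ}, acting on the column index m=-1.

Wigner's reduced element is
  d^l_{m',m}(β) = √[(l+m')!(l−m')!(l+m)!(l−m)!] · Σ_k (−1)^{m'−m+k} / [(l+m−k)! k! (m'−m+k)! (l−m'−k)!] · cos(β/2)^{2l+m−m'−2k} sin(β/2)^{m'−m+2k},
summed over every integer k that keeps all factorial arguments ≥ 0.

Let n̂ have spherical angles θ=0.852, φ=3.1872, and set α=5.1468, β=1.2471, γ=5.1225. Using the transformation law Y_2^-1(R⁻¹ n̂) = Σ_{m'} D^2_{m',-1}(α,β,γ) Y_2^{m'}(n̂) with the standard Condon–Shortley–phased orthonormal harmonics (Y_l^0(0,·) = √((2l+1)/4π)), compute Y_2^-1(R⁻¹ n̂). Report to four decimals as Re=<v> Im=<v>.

Re=-0.0167 Im=-0.0440

Need the full column D^2_{m',-1} for m'=−2..2 at α=5.1468, β=1.2471, γ=5.1225.
cos(β/2)=0.811811, sin(β/2)=0.583921
d^2_{-2,-1}: single k=1 term ⇒ +0.624810;  D = -0.598387+0.179781i
d^2_{-1,-1}: k∈[0..1] ⇒ +0.434329 -0.674122 = -0.239793;  D = +0.159244+0.179282i
d^2_{0,-1}: k∈[0..1] ⇒ -0.765233 +0.395906 = -0.369327;  D = -0.147255+0.338701i
d^2_{1,-1}: k∈[0..1] ⇒ +0.674122 -0.116256 = +0.557866;  D = +0.557701-0.013555i
d^2_{2,-1}: single k=0 term ⇒ -0.323256;  D = -0.143135-0.289839i
Y_2^{m'}(θ=0.852,φ=3.1872) and Σ D·Y over m':
  (-0.5984+0.1798i)·(+0.2179-0.0199i)  (+0.1592+0.1793i)·(-0.3825+0.0175i)  (-0.1473+0.3387i)·(+0.0949+0.0000i)  (+0.5577-0.0136i)·(+0.3825+0.0175i)  (-0.1431-0.2898i)·(+0.2179+0.0199i)
Y_2^-1(R⁻¹ n̂) = -0.016673-0.044013i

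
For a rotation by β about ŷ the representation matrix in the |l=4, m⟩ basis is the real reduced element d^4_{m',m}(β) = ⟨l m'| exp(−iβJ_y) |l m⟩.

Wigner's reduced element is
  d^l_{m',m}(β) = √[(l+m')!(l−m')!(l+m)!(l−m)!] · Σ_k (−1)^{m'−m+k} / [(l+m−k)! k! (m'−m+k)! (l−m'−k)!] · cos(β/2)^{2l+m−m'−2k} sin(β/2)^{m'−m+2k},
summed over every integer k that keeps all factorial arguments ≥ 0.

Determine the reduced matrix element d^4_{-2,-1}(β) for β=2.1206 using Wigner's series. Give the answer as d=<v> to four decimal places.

d^4_{-2,-1}(β=2.1206) via Wigner's sum:
c=cos(2.1206/2)=0.488610, s=sin(2.1206/2)=0.872502; N=√[2·720·6·120]=1018.233765
k∈{1,2,3} keeps every argument non-negative
  k=1: (−1)^0·1018.2338/(240)·0.4886^7·0.8725^1 = +0.024612
  k=2: (−1)^1·1018.2338/(48)·0.4886^5·0.8725^3 = -0.392391
  k=3: (−1)^2·1018.2338/(72)·0.4886^3·0.8725^5 = +0.834133
d^4_{-2,-1}(2.1206) = +0.024612 -0.392391 +0.834133 = +0.466354

d=0.4664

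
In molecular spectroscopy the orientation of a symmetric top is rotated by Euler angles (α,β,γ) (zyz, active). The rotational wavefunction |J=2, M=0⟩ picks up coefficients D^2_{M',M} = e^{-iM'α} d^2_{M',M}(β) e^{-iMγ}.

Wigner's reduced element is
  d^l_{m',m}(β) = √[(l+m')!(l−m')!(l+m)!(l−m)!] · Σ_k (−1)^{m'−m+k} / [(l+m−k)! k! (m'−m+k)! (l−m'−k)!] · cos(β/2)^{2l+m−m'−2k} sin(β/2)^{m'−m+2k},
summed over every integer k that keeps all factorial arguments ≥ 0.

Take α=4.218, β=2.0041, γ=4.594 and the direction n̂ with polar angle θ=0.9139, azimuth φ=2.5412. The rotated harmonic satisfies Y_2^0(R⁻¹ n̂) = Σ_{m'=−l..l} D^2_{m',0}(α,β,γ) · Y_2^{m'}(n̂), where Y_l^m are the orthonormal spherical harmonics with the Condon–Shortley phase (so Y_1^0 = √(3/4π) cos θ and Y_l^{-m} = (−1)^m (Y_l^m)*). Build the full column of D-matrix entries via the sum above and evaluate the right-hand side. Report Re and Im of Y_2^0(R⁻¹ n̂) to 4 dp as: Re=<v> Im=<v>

Need the full column D^2_{m',0} for m'=−2..2 at α=4.218, β=2.0041, γ=4.594.
cos(β/2)=0.538576, sin(β/2)=0.842577
d^2_{-2,0}: single k=2 term ⇒ +0.504416;  D = -0.277283+0.421366i
d^2_{-1,0}: k∈[1..2] ⇒ +0.322423 -0.789135 = -0.466712;  D = +0.221452+0.410827i
d^2_{0,0}: k∈[0..2] ⇒ +0.084137 -0.823708 +0.504009 = -0.235562;  D = -0.235562+0.000000i
d^2_{1,0}: k∈[0..1] ⇒ -0.322423 +0.789135 = +0.466712;  D = -0.221452+0.410827i
d^2_{2,0}: single k=0 term ⇒ +0.504416;  D = -0.277283-0.421366i
Y_2^{m'}(θ=0.9139,φ=2.5412) and Σ D·Y over m':
  (-0.2773+0.4214i)·(+0.0876+0.2258i)  (+0.2215+0.4108i)·(-0.3083-0.2111i)  (-0.2356+0.0000i)·(+0.0374+0.0000i)  (-0.2215+0.4108i)·(+0.3083-0.2111i)  (-0.2773-0.4214i)·(+0.0876-0.2258i)
Y_2^0(R⁻¹ n̂) = -0.210822-0.000000i

Re=-0.2108 Im=0.0000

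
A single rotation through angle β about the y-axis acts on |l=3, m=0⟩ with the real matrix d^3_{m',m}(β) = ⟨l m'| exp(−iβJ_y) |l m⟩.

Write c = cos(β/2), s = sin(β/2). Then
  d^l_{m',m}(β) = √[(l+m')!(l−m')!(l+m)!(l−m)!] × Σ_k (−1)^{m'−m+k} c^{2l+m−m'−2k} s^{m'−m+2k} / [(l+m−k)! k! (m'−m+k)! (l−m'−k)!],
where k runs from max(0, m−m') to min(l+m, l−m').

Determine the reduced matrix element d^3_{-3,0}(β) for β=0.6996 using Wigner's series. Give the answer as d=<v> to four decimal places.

d=0.1492

d^3_{-3,0}(β=0.6996) via Wigner's sum:
Half-angle: c=0.939441, s=0.342710. N=√(1·720·6·6)=160.996894
The bounds max(0,m−m')=3 and min(l+m,l−m')=3 give 1 term
  k=3: (−1)^0·160.9969/(36)·0.9394^3·0.3427^3 = +0.149246
d^3_{-3,0}(0.6996) = +0.149246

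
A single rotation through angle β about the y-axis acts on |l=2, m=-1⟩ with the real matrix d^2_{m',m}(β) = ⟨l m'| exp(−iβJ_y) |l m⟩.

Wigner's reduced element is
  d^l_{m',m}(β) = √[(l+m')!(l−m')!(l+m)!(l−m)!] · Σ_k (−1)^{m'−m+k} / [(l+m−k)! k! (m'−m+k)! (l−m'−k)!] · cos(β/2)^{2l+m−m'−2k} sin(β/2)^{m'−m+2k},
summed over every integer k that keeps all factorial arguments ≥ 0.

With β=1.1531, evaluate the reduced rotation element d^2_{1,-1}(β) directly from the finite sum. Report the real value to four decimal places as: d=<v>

d=0.5383

d^2_{1,-1}(β=1.1531) via Wigner's sum:
With c≡cos(β/2)=0.838348 and s≡sin(β/2)=0.545135, N=[6·1·1·6]^{1/2}=6.000000
Admissible k: 0..1 (factorial args all ≥0)
  k=0: (−1)^2·6.0000/(2)·0.8383^2·0.5451^2 = +0.626582
  k=1: (−1)^3·6.0000/(6)·0.8383^0·0.5451^4 = -0.088311
d^2_{1,-1}(1.1531) = +0.626582 -0.088311 = +0.538271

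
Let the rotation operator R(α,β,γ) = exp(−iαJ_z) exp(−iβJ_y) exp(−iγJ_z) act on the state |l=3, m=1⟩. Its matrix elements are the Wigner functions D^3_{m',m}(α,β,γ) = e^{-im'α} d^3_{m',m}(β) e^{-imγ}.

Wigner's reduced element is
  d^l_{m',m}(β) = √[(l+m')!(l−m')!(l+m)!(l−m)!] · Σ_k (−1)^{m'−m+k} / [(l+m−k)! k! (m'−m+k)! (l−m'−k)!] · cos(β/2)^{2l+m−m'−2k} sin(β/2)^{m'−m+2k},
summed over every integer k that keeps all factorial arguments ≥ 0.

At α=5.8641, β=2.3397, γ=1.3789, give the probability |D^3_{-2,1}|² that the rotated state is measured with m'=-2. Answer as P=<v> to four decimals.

P=0.2736

Split into d^3_{-2,1}(β=2.3397) × two z-phases.
Half-angle: c=0.390290, s=0.920692. N=√(1·120·24·2)=75.894664
The bounds max(0,m−m')=3 and min(l+m,l−m')=4 give 2 terms
  k=3: (−1)^0·75.8947/(12)·0.3903^3·0.9207^3 = +0.293450
  k=4: (−1)^1·75.8947/(24)·0.3903^1·0.9207^5 = -0.816506
d^3_{-2,1}(2.3397) = +0.293450 -0.816506 = -0.523055
|D^3_{-2,1}|² = |d^3_{-2,1}(β)|² = (-0.523055)² = 0.273587 (the z-rotation phases have unit modulus)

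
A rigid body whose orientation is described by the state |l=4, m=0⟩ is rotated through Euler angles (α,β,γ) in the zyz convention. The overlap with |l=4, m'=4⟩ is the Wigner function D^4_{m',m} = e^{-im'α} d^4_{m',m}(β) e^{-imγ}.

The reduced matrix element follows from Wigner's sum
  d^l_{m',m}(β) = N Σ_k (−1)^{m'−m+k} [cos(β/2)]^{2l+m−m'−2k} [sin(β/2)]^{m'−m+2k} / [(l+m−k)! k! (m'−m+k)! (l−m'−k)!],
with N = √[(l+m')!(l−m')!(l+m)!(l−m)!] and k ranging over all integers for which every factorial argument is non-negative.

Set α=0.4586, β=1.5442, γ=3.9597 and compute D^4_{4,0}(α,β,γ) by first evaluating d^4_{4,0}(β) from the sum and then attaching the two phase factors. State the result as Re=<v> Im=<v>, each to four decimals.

Split into d^4_{4,0}(β=1.5442) × two z-phases.
c=cos(1.5442/2)=0.716447, s=sin(1.5442/2)=0.697641; N=√[40320·1·24·24]=4819.161753
The bounds max(0,m−m')=0 and min(l+m,l−m')=0 give 1 term
  k=0: (−1)^4·4819.1618/(576)·0.7164^4·0.6976^4 = +0.522173
d^4_{4,0}(1.5442) = +0.522173
Attach z-rotation phases: D = e^{-i(4)(0.4586)}·(+0.522173)·e^{-i(0)(3.9597)} = -0.136058-0.504136i

Re=-0.1361 Im=-0.5041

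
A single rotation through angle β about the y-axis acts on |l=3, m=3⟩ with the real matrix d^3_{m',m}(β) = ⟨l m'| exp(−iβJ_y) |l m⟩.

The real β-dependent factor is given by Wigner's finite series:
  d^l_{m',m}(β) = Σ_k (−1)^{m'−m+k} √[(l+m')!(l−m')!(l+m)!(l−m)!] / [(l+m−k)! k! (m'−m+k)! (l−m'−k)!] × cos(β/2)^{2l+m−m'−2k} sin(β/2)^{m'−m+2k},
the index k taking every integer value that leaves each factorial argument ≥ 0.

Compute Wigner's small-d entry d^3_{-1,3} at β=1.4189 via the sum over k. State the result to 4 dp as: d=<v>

d=0.4015

d^3_{-1,3}(β=1.4189) via Wigner's sum:
c=cos(1.4189/2)=0.758720, s=sin(1.4189/2)=0.651417; N=√[2·24·720·1]=185.903201
k: max(0,(3)−(-1))=4 … min(3+(3),3−(-1))=4
  k=4: (−1)^0·185.9032/(48)·0.7587^2·0.6514^4 = +0.401462
d^3_{-1,3}(1.4189) = +0.401462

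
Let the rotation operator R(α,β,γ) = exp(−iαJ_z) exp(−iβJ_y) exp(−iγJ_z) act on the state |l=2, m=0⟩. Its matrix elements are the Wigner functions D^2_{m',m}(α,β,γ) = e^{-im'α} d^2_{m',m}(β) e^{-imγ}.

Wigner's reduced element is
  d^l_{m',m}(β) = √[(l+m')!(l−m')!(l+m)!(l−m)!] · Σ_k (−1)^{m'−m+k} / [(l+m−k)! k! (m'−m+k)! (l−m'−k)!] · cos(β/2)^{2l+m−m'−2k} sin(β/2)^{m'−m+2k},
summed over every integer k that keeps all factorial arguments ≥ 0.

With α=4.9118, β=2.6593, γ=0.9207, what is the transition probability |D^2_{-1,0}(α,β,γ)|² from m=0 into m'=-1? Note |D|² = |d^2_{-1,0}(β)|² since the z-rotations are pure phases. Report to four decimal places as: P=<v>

Split into d^2_{-1,0}(β=2.6593) × two z-phases.
c=cos(2.6593/2)=0.238816, s=sin(2.6593/2)=0.971065; N=√[1·6·2·2]=4.898979
k: max(0,(0)−(-1))=1 … min(2+(0),2−(-1))=2
  k=1: (−1)^0·4.8990/(2)·0.2388^3·0.9711^1 = +0.032398
  k=2: (−1)^1·4.8990/(2)·0.2388^1·0.9711^3 = -0.535653
d^2_{-1,0}(2.6593) = +0.032398 -0.535653 = -0.503255
|D^2_{-1,0}|² = |d^2_{-1,0}(β)|² = (-0.503255)² = 0.253266 (the z-rotation phases have unit modulus)

P=0.2533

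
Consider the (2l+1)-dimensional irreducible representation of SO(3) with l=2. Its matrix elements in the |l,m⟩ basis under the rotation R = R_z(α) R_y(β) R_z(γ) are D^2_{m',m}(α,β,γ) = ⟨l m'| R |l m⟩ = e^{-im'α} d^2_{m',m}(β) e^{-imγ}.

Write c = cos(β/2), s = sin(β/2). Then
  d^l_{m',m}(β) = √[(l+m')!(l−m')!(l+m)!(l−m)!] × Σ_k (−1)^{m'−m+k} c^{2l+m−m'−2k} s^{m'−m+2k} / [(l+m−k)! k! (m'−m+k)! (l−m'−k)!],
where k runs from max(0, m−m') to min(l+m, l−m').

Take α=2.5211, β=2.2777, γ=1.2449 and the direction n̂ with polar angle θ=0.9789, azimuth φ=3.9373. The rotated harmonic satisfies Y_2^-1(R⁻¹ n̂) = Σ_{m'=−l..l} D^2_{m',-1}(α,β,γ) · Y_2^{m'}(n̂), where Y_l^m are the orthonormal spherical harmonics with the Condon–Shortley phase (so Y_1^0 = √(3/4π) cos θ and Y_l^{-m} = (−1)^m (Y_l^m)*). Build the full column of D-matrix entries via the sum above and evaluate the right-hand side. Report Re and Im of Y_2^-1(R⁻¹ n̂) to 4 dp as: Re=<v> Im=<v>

Need the full column D^2_{m',-1} for m'=−2..2 at α=2.5211, β=2.2777, γ=1.2449.
cos(β/2)=0.418639, sin(β/2)=0.908153
d^2_{-2,-1}: single k=1 term ⇒ +0.133263;  D = +0.133262+0.000522i
d^2_{-1,-1}: k∈[0..1] ⇒ +0.030716 -0.433629 = -0.402914;  D = +0.326888+0.235550i
d^2_{0,-1}: k∈[0..1] ⇒ -0.163213 +0.768055 = +0.604842;  D = +0.193645+0.573005i
d^2_{1,-1}: k∈[0..1] ⇒ +0.433629 -0.680198 = -0.246569;  D = -0.071592+0.235946i
d^2_{2,-1}: single k=0 term ⇒ -0.627114;  D = +0.497061-0.382364i
Y_2^{m'}(θ=0.9789,φ=3.9373) and Σ D·Y over m':
  (+0.1333+0.0005i)·(-0.0055-0.2660i)  (+0.3269+0.2356i)·(-0.2503+0.2555i)  (+0.1936+0.5730i)·(-0.0209+0.0000i)  (-0.0716+0.2359i)·(+0.2503+0.2555i)  (+0.4971-0.3824i)·(-0.0055+0.2660i)
Y_2^-1(R⁻¹ n̂) = -0.125886+0.152241i

Re=-0.1259 Im=0.1522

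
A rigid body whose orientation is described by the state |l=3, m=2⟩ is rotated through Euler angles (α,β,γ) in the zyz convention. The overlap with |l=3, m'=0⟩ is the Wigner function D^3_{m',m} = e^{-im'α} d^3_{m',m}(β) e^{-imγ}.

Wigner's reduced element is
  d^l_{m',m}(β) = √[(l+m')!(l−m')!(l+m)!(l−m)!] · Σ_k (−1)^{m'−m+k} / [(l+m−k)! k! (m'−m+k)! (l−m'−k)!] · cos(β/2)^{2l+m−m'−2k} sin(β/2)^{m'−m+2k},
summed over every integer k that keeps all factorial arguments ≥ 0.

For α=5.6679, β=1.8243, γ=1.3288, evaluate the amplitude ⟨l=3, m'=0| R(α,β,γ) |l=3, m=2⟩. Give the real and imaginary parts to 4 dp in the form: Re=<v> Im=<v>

Re=0.2849 Im=0.1497

D^3_{0,2}(5.6679,1.8243,1.3288) = e^{-i·0·5.6679}·d^3_{0,2}(1.8243)·e^{-i·2·1.3288}. Compute d first:
c=cos(1.8243/2)=0.612047, s=sin(1.8243/2)=0.790821; N=√[6·6·120·1]=65.726707
k∈{2,3} keeps every argument non-negative
  k=2: (−1)^0·65.7267/(12)·0.6120^4·0.7908^2 = +0.480680
  k=3: (−1)^1·65.7267/(12)·0.6120^2·0.7908^4 = -0.802498
d^3_{0,2}(1.8243) = +0.480680 -0.802498 = -0.321817
D = (+1.000000+0.000000i)·(-0.321817)·(-0.885144-0.465317i) = +0.284855+0.149747i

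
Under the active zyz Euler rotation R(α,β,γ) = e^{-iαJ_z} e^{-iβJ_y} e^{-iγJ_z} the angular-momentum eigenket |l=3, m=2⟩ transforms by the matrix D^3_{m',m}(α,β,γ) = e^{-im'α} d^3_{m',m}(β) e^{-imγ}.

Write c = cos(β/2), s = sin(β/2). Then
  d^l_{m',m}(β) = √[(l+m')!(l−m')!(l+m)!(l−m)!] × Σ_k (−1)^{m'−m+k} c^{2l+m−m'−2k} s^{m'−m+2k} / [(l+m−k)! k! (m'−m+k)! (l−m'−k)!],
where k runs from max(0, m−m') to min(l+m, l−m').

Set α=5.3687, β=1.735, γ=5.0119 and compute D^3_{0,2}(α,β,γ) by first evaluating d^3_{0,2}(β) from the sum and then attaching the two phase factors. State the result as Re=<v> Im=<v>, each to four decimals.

D^3_{0,2}(5.3687,1.735,5.0119) = e^{-i·0·5.3687}·d^3_{0,2}(1.735)·e^{-i·2·5.0119}. Compute d first:
Half-angle: c=0.646735, s=0.762714. N=√(6·6·120·1)=65.726707
k∈{2,3} keeps every argument non-negative
  k=2: (−1)^0·65.7267/(12)·0.6467^4·0.7627^2 = +0.557431
  k=3: (−1)^1·65.7267/(12)·0.6467^2·0.7627^4 = -0.775286
d^3_{0,2}(1.735) = +0.557431 -0.775286 = -0.217855
D = (+1.000000+0.000000i)·(-0.217855)·(-0.825887+0.563835i) = +0.179924-0.122834i

Re=0.1799 Im=-0.1228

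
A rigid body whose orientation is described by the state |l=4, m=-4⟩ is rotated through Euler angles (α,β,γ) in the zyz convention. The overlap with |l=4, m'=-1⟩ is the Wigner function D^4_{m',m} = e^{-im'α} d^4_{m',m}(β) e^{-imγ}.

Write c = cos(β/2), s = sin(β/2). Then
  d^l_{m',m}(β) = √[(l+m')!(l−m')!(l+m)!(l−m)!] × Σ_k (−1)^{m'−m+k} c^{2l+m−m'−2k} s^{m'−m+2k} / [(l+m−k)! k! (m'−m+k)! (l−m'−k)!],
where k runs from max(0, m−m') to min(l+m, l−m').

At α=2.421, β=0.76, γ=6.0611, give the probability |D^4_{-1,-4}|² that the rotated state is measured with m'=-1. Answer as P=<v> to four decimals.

P=0.0696

D^4_{-1,-4}(2.421,0.76,6.0611) = e^{-i·-1·2.421}·d^4_{-1,-4}(0.76)·e^{-i·-4·6.0611}. Compute d first:
Half-angle: c=0.928665, s=0.370920. N=√(6·120·1·40320)=5387.986637
The bounds max(0,m−m')=0 and min(l+m,l−m')=0 give 1 term
  k=0: (−1)^3·5387.9866/(720)·0.9287^5·0.3709^3 = -0.263773
d^4_{-1,-4}(0.76) = -0.263773
|D^4_{-1,-4}|² = |d^4_{-1,-4}(β)|² = (-0.263773)² = 0.069576 (the z-rotation phases have unit modulus)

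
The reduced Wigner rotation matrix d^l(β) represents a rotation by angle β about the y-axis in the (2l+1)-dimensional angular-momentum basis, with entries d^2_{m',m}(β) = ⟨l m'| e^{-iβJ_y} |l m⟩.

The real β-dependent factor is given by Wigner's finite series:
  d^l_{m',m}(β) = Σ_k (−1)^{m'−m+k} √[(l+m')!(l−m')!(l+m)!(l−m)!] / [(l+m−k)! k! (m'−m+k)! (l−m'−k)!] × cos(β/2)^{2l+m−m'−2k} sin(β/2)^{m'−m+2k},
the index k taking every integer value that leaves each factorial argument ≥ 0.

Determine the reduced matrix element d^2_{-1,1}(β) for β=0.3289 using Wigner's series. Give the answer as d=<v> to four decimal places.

d^2_{-1,1}(β=0.3289) via Wigner's sum:
Half-angle: c=0.986509, s=0.163710. N=√(1·6·6·1)=6.000000
Admissible k: 2..3 (factorial args all ≥0)
  k=2: (−1)^0·6.0000/(2)·0.9865^2·0.1637^2 = +0.078248
  k=3: (−1)^1·6.0000/(6)·0.9865^0·0.1637^4 = -0.000718
d^2_{-1,1}(0.3289) = +0.078248 -0.000718 = +0.077530

d=0.0775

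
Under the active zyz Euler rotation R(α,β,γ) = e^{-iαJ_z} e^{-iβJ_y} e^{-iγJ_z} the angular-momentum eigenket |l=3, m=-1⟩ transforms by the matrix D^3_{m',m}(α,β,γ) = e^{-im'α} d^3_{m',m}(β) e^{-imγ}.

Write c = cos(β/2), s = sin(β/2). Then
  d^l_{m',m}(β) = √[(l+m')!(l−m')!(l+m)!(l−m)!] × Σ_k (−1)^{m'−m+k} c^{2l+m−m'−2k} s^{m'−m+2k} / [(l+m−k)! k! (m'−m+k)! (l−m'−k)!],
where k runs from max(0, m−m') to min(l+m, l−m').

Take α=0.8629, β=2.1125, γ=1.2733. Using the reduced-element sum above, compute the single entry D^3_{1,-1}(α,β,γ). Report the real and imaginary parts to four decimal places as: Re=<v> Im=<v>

D^3_{1,-1}(0.8629,2.1125,1.2733) = e^{-i·1·0.8629}·d^3_{1,-1}(2.1125)·e^{-i·-1·1.2733}. Compute d first:
With c≡cos(β/2)=0.492140 and s≡sin(β/2)=0.870516, N=[24·2·2·24]^{1/2}=48.000000
The bounds max(0,m−m')=0 and min(l+m,l−m')=2 give 3 terms
  k=0: (−1)^2·48.0000/(8)·0.4921^4·0.8705^2 = +0.266722
  k=1: (−1)^3·48.0000/(6)·0.4921^2·0.8705^4 = -1.112691
  k=2: (−1)^4·48.0000/(48)·0.4921^0·0.8705^6 = +0.435172
d^3_{1,-1}(2.1125) = +0.266722 -1.112691 +0.435172 = -0.410797
Attach z-rotation phases: D = e^{-i(1)(0.8629)}·(-0.410797)·e^{-i(-1)(1.2733)} = -0.376685-0.163898i

Re=-0.3767 Im=-0.1639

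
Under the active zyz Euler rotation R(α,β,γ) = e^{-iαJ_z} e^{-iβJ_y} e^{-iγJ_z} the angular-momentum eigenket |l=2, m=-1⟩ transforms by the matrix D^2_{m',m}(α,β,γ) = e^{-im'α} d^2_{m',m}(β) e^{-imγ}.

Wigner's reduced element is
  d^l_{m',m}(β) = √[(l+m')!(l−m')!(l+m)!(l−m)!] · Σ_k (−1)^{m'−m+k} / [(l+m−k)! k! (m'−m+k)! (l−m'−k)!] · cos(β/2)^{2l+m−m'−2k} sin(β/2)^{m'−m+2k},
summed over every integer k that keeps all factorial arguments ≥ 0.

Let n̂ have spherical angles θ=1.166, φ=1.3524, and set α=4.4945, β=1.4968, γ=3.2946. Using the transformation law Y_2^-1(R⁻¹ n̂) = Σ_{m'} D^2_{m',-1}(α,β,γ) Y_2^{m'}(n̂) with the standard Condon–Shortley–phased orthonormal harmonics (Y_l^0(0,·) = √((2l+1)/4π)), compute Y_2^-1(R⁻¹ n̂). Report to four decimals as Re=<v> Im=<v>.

Re=-0.3122 Im=-0.0485

Need the full column D^2_{m',-1} for m'=−2..2 at α=4.4945, β=1.4968, γ=3.2946.
cos(β/2)=0.732779, sin(β/2)=0.680467
d^2_{-2,-1}: single k=1 term ⇒ +0.535495;  D = +0.514228-0.149412i
d^2_{-1,-1}: k∈[0..1] ⇒ +0.288331 -0.745901 = -0.457570;  D = -0.029667-0.456607i
d^2_{0,-1}: k∈[0..1] ⇒ -0.655845 +0.565549 = -0.090296;  D = +0.089241+0.013762i
d^2_{1,-1}: k∈[0..1] ⇒ +0.745901 -0.214402 = +0.531499;  D = +0.192642-0.495359i
d^2_{2,-1}: single k=0 term ⇒ -0.461769;  D = -0.384014-0.256444i
Y_2^{m'}(θ=1.166,φ=1.3524) and Σ D·Y over m':
  (+0.5142-0.1494i)·(-0.2957-0.1381i)  (-0.0297-0.4566i)·(+0.0606-0.2730i)  (+0.0892+0.0138i)·(-0.1686+0.0000i)  (+0.1926-0.4954i)·(-0.0606-0.2730i)  (-0.3840-0.2564i)·(-0.2957+0.1381i)
Y_2^-1(R⁻¹ n̂) = -0.312157-0.048462i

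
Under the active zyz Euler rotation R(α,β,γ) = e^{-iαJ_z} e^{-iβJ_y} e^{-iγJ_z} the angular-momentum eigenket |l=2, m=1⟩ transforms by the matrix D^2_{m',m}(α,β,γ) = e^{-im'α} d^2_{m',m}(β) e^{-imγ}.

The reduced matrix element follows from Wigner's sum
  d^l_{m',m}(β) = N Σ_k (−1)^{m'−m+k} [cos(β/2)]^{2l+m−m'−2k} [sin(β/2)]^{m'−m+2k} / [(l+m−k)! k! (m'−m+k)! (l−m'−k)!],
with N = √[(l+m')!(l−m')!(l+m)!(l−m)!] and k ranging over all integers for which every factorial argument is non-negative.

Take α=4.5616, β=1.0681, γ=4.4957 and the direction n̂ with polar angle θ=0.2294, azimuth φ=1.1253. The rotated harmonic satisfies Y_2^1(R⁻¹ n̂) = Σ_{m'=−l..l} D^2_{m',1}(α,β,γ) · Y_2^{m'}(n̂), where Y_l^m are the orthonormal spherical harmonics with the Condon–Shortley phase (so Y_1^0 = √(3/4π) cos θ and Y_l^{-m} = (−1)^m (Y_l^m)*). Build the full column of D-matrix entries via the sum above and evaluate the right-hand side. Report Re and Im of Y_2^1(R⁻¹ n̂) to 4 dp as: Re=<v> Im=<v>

Re=-0.0304 Im=0.2044

Need the full column D^2_{m',1} for m'=−2..2 at α=4.5616, β=1.0681, γ=4.4957.
cos(β/2)=0.860753, sin(β/2)=0.509024
d^2_{-2,1}: single k=3 term ⇒ +0.227050;  D = -0.019251-0.226233i
d^2_{-1,1}: k∈[2..3] ⇒ +0.575909 -0.067135 = +0.508773;  D = +0.507669+0.033504i
d^2_{0,1}: k∈[1..2] ⇒ +0.795149 -0.278079 = +0.517070;  D = -0.111169+0.504979i
d^2_{1,1}: k∈[0..1] ⇒ +0.548925 -0.575909 = -0.026983;  D = +0.025182+0.009694i
d^2_{2,1}: single k=0 term ⇒ -0.649236;  D = -0.321616+0.563978i
Y_2^{m'}(θ=0.2294,φ=1.1253) and Σ D·Y over m':
  (-0.0193-0.2262i)·(-0.0126-0.0155i)  (+0.5077+0.0335i)·(+0.0737-0.1544i)  (-0.1112+0.5050i)·(+0.5819+0.0000i)  (+0.0252+0.0097i)·(-0.0737-0.1544i)  (-0.3216+0.5640i)·(-0.0126+0.0155i)
Y_2^1(R⁻¹ n̂) = -0.030444+0.204386i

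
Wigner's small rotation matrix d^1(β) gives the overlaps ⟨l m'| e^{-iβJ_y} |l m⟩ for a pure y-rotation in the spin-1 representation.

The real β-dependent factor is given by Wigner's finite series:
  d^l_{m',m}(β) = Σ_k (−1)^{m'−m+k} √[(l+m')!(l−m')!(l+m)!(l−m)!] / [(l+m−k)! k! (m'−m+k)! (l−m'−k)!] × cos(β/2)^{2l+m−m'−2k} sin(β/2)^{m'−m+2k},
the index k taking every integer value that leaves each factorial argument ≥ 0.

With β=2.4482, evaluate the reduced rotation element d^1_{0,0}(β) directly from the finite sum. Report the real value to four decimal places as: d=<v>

d=-0.7691

d^1_{0,0}(β=2.4482) via Wigner's sum:
Half-angle: c=0.339793, s=0.940500. N=√(1·1·1·1)=1.000000
Admissible k: 0..1 (factorial args all ≥0)
  k=0: (−1)^0·1.0000/(1)·0.3398^2·0.9405^0 = +0.115459
  k=1: (−1)^1·1.0000/(1)·0.3398^0·0.9405^2 = -0.884541
d^1_{0,0}(2.4482) = +0.115459 -0.884541 = -0.769082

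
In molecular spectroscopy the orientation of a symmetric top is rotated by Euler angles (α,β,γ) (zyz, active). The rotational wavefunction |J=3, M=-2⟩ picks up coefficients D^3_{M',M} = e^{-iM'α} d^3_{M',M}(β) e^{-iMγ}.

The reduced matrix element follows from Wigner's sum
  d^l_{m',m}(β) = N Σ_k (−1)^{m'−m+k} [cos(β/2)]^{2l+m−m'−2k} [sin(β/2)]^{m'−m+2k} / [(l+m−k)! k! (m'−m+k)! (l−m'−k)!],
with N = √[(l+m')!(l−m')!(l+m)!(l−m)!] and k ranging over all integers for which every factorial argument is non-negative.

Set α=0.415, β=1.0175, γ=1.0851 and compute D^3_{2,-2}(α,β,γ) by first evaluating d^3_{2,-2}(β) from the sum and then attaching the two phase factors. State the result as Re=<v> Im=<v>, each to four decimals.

Re=0.0460 Im=0.1960

First d^3_{2,-2}(β=1.0175), then the phase factors e^{-i(2)α} and e^{-i(-2)γ}:
With c≡cos(β/2)=0.873354 and s≡sin(β/2)=0.487086, N=[120·1·1·120]^{1/2}=120.000000
Admissible k: 0..1 (factorial args all ≥0)
  k=0: (−1)^4·120.0000/(24)·0.8734^2·0.4871^4 = +0.214671
  k=1: (−1)^5·120.0000/(120)·0.8734^0·0.4871^6 = -0.013355
d^3_{2,-2}(1.0175) = +0.214671 -0.013355 = +0.201316
Phases: e^{-i·(2)·0.415}=+0.674876-0.737931i, e^{-i·(-2)·1.0851}=-0.564150+0.825672i ⇒ D=+0.046012+0.195987i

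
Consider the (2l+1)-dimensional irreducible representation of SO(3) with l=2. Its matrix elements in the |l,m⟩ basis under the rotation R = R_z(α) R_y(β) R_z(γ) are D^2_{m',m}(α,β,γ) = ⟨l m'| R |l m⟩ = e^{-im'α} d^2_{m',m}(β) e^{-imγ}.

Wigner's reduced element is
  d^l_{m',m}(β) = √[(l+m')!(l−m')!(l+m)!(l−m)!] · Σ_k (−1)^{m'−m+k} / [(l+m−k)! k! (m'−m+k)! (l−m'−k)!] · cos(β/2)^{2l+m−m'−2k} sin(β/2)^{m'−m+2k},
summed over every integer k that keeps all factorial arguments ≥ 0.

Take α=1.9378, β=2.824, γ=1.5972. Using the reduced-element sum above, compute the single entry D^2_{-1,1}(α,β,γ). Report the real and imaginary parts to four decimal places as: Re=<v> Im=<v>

Split into d^2_{-1,1}(β=2.824) × two z-phases.
With c≡cos(β/2)=0.158130 and s≡sin(β/2)=0.987418, N=[1·6·6·1]^{1/2}=6.000000
k: max(0,(1)−(-1))=2 … min(2+(1),2−(-1))=3
  k=2: (−1)^0·6.0000/(2)·0.1581^2·0.9874^2 = +0.073139
  k=3: (−1)^1·6.0000/(6)·0.1581^0·0.9874^4 = -0.950615
d^2_{-1,1}(2.824) = +0.073139 -0.950615 = -0.877476
Phases: e^{-i·(-1)·1.9378}=-0.358820+0.933407i, e^{-i·(1)·1.5972}=-0.026401-0.999651i ⇒ D=-0.827069-0.293123i

Re=-0.8271 Im=-0.2931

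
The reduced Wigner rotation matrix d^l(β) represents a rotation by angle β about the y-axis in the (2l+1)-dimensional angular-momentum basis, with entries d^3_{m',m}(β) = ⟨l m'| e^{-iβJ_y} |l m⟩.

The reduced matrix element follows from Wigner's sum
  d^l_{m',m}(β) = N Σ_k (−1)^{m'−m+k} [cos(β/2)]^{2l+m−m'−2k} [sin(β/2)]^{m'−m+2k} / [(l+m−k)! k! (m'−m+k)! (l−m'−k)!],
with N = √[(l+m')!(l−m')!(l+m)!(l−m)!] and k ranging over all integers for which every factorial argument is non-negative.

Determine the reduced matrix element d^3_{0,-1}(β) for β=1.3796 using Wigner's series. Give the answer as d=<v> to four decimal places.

d^3_{0,-1}(β=1.3796) via Wigner's sum:
With c≡cos(β/2)=0.771373 and s≡sin(β/2)=0.636383, N=[6·6·2·24]^{1/2}=41.569219
k∈{0,1,2} keeps every argument non-negative
  k=0: (−1)^1·41.5692/(12)·0.7714^5·0.6364^1 = -0.602049
  k=1: (−1)^2·41.5692/(4)·0.7714^3·0.6364^3 = +1.229310
  k=2: (−1)^3·41.5692/(12)·0.7714^1·0.6364^5 = -0.278900
d^3_{0,-1}(1.3796) = -0.602049 +1.229310 -0.278900 = +0.348361

d=0.3484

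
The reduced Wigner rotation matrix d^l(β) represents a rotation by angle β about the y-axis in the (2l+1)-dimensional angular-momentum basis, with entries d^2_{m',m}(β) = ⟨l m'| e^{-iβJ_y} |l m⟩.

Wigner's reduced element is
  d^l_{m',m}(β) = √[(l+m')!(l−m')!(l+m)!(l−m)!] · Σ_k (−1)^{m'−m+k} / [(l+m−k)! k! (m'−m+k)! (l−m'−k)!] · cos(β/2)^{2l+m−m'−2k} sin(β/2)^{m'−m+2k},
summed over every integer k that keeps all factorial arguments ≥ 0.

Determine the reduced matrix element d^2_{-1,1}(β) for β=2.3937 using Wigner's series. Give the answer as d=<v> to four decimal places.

d^2_{-1,1}(β=2.3937) via Wigner's sum:
With c≡cos(β/2)=0.365292 and s≡sin(β/2)=0.930893, N=[1·6·6·1]^{1/2}=6.000000
The bounds max(0,m−m')=2 and min(l+m,l−m')=3 give 2 terms
  k=2: (−1)^0·6.0000/(2)·0.3653^2·0.9309^2 = +0.346897
  k=3: (−1)^1·6.0000/(6)·0.3653^0·0.9309^4 = -0.750929
d^2_{-1,1}(2.3937) = +0.346897 -0.750929 = -0.404032

d=-0.4040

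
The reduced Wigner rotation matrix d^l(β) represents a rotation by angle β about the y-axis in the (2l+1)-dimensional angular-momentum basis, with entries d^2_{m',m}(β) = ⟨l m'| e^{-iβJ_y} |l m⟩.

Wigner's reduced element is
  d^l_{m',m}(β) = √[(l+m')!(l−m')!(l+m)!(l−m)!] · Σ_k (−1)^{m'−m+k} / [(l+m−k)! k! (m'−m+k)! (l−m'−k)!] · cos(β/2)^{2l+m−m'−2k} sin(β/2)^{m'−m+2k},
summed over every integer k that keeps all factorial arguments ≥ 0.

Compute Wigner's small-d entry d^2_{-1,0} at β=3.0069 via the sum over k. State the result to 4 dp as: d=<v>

d=-0.1630

d^2_{-1,0}(β=3.0069) via Wigner's sum:
c=cos(3.0069/2)=0.067295, s=sin(3.0069/2)=0.997733; N=√[1·6·2·2]=4.898979
k∈{1,2} keeps every argument non-negative
  k=1: (−1)^0·4.8990/(2)·0.0673^3·0.9977^1 = +0.000745
  k=2: (−1)^1·4.8990/(2)·0.0673^1·0.9977^3 = -0.163721
d^2_{-1,0}(3.0069) = +0.000745 -0.163721 = -0.162976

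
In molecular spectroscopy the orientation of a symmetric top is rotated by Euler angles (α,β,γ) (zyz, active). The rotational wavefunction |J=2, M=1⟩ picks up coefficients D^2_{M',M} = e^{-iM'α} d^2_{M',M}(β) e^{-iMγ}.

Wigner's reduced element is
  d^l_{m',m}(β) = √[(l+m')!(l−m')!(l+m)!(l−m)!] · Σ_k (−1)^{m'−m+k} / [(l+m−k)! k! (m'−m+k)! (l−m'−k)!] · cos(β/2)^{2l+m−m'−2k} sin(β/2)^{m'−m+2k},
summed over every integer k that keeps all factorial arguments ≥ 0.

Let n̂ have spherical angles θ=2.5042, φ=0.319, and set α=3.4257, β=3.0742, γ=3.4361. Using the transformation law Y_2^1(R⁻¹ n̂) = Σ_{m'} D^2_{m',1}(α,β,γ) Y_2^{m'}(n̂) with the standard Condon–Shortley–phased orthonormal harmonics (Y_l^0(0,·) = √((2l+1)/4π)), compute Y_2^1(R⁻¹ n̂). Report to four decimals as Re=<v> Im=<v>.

Re=0.3611 Im=-0.1223

Need the full column D^2_{m',1} for m'=−2..2 at α=3.4257, β=3.0742, γ=3.4361.
cos(β/2)=0.033690, sin(β/2)=0.999432
d^2_{-2,1}: single k=3 term ⇒ +0.067265;  D = -0.064761-0.018182i
d^2_{-1,1}: k∈[2..3] ⇒ +0.003401 -0.997731 = -0.994330;  D = -0.994276+0.010341i
d^2_{0,1}: k∈[1..2] ⇒ +0.000094 -0.082383 = -0.082289;  D = +0.078746-0.023886i
d^2_{1,1}: k∈[0..1] ⇒ +0.000001 -0.003401 = -0.003400;  D = -0.002846+0.001859i
d^2_{2,1}: single k=0 term ⇒ -0.000076;  D = +0.000050-0.000058i
Y_2^{m'}(θ=2.5042,φ=0.319) and Σ D·Y over m':
  (-0.0648-0.0182i)·(+0.1099-0.0815i)  (-0.9943+0.0103i)·(-0.3508+0.1159i)  (+0.0787-0.0239i)·(+0.2957+0.0000i)  (-0.0028+0.0019i)·(+0.3508+0.1159i)  (+0.0000-0.0001i)·(+0.1099+0.0815i)
Y_2^1(R⁻¹ n̂) = +0.361111-0.122303i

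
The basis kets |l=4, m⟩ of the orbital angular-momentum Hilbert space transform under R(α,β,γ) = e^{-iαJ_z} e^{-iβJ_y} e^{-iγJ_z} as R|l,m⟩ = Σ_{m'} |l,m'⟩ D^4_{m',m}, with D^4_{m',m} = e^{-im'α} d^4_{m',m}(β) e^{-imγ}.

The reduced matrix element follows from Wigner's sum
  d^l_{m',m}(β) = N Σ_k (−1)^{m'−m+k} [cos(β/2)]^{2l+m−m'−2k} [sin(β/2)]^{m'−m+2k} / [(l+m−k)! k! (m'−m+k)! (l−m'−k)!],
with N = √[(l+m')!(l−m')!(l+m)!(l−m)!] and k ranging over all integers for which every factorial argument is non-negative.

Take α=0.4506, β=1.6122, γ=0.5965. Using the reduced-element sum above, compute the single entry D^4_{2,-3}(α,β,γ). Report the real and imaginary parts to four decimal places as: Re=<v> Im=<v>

Re=-0.2932 Im=-0.3607

D^4_{2,-3}(0.4506,1.6122,0.5965) = e^{-i·2·0.4506}·d^4_{2,-3}(1.6122)·e^{-i·-3·0.5965}. Compute d first:
c=cos(1.6122/2)=0.692318, s=sin(1.6122/2)=0.721593; N=√[720·2·1·5040]=2693.993318
k∈{0,1} keeps every argument non-negative
  k=0: (−1)^5·2693.9933/(240)·0.6923^3·0.7216^5 = -0.728723
  k=1: (−1)^6·2693.9933/(720)·0.6923^1·0.7216^7 = +0.263885
d^4_{2,-3}(1.6122) = -0.728723 +0.263885 = -0.464838
Attach z-rotation phases: D = e^{-i(2)(0.4506)}·(-0.464838)·e^{-i(-3)(0.5965)} = -0.293188-0.360715i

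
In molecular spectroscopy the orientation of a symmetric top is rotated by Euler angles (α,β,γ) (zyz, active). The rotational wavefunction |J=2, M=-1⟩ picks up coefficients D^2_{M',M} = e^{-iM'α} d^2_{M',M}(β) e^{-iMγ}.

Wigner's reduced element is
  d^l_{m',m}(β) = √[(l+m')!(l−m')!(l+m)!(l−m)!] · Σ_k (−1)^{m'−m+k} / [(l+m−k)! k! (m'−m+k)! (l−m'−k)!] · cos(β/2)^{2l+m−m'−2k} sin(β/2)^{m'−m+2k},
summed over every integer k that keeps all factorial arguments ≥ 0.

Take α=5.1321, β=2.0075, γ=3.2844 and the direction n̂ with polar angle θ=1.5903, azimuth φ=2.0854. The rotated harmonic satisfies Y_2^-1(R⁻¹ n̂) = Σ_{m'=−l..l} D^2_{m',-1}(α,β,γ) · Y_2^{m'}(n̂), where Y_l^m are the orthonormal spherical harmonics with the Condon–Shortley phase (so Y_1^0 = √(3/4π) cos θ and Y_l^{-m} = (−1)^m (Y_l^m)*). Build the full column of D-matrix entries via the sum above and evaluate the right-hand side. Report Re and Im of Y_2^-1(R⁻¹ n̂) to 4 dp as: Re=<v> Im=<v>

Re=0.2904 Im=0.1078

Need the full column D^2_{m',-1} for m'=−2..2 at α=5.1321, β=2.0075, γ=3.2844.
cos(β/2)=0.537143, sin(β/2)=0.843491
d^2_{-2,-1}: single k=1 term ⇒ +0.261445;  D = +0.145146+0.217453i
d^2_{-1,-1}: k∈[0..1] ⇒ +0.083245 -0.615832 = -0.532587;  D = +0.284038-0.450523i
d^2_{0,-1}: k∈[0..1] ⇒ -0.320203 +0.789600 = +0.469397;  D = -0.464618-0.066806i
d^2_{1,-1}: k∈[0..1] ⇒ +0.615832 -0.506200 = +0.109632;  D = -0.029971-0.105456i
d^2_{2,-1}: single k=0 term ⇒ -0.644706;  D = -0.494501+0.413659i
Y_2^{m'}(θ=1.5903,φ=2.0854) and Σ D·Y over m':
  (+0.1451+0.2175i)·(-0.1990+0.3309i)  (+0.2840-0.4505i)·(+0.0074+0.0131i)  (-0.4646-0.0668i)·(-0.3150+0.0000i)  (-0.0300-0.1055i)·(-0.0074+0.0131i)  (-0.4945+0.4137i)·(-0.1990-0.3309i)
Y_2^-1(R⁻¹ n̂) = +0.290445+0.107837i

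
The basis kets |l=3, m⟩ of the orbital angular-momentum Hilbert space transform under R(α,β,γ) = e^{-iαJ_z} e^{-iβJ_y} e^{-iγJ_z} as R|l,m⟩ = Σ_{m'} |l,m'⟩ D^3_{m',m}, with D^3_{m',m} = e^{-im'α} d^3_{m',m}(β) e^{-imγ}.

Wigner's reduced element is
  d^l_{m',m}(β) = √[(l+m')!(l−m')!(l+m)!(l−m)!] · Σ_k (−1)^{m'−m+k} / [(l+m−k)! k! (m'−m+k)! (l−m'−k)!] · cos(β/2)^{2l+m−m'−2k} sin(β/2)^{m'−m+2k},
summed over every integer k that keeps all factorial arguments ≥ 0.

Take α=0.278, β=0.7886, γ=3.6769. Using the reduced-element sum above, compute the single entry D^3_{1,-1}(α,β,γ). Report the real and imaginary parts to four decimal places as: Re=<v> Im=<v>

D^3_{1,-1}(0.278,0.7886,3.6769) = e^{-i·1·0.278}·d^3_{1,-1}(0.7886)·e^{-i·-1·3.6769}. Compute d first:
Half-angle: c=0.923266, s=0.384162. N=√(24·2·2·24)=48.000000
k: max(0,(-1)−(1))=0 … min(3+(-1),3−(1))=2
  k=0: (−1)^2·48.0000/(8)·0.9233^4·0.3842^2 = +0.643409
  k=1: (−1)^3·48.0000/(6)·0.9233^2·0.3842^4 = -0.148525
  k=2: (−1)^4·48.0000/(48)·0.9233^0·0.3842^6 = +0.003214
d^3_{1,-1}(0.7886) = +0.643409 -0.148525 +0.003214 = +0.498097
Attach z-rotation phases: D = e^{-i(1)(0.278)}·(+0.498097)·e^{-i(-1)(3.6769)} = -0.481699-0.126755i

Re=-0.4817 Im=-0.1268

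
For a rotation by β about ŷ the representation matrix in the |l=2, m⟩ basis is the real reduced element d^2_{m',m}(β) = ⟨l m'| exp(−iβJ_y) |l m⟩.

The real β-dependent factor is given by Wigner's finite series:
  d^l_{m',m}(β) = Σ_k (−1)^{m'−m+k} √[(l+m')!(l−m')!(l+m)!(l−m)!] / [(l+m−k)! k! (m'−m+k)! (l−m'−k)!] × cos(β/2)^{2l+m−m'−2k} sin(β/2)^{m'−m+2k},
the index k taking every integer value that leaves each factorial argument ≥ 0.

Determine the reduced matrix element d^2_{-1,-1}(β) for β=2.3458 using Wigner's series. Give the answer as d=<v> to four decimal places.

d^2_{-1,-1}(β=2.3458) via Wigner's sum:
With c≡cos(β/2)=0.387480 and s≡sin(β/2)=0.921878, N=[1·6·1·6]^{1/2}=6.000000
k: max(0,(-1)−(-1))=0 … min(2+(-1),2−(-1))=1
  k=0: (−1)^0·6.0000/(6)·0.3875^4·0.9219^0 = +0.022542
  k=1: (−1)^1·6.0000/(2)·0.3875^2·0.9219^2 = -0.382795
d^2_{-1,-1}(2.3458) = +0.022542 -0.382795 = -0.360253

d=-0.3603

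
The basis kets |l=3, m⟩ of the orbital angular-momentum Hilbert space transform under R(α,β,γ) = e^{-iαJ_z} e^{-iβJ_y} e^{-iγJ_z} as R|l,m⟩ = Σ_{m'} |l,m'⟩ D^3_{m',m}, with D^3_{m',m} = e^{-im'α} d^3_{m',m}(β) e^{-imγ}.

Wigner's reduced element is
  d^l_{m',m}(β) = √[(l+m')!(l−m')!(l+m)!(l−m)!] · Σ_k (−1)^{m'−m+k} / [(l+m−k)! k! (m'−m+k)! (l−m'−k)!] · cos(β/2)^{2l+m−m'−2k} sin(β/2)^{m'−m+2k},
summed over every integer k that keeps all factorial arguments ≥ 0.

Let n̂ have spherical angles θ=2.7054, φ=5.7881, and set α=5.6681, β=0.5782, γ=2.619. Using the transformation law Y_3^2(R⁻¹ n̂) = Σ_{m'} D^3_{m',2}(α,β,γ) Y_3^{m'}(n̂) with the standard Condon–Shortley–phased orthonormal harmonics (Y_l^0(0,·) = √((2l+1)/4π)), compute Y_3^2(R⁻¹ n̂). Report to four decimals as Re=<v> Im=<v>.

Need the full column D^3_{m',2} for m'=−3..3 at α=5.6681, β=0.5782, γ=2.619.
cos(β/2)=0.958501, sin(β/2)=0.285090
d^3_{-3,2}: single k=5 term ⇒ +0.004422;  D = +0.003080-0.003172i
d^3_{-2,2}: k∈[4..5] ⇒ +0.030345 -0.000537 = +0.029808;  D = +0.029299-0.005483i
d^3_{-1,2}: k∈[3..4] ⇒ +0.129048 -0.005708 = +0.123340;  D = +0.112107+0.051428i
d^3_{0,2}: k∈[2..3] ⇒ +0.375745 -0.033241 = +0.342505;  D = +0.171849+0.296272i
d^3_{1,2}: k∈[1..2] ⇒ +0.729363 -0.129048 = +0.600315;  D = -0.053641+0.597914i
d^3_{2,2}: k∈[0..1] ⇒ +0.775452 -0.343007 = +0.432445;  D = -0.280094+0.329479i
d^3_{3,2}: single k=0 term ⇒ -0.564963;  D = +0.547238-0.140404i
Y_3^{m'}(θ=2.7054,φ=5.7881) and Σ D·Y over m':
  (+0.0031-0.0032i)·(+0.0027+0.0313i)  (+0.0293-0.0055i)·(-0.0907-0.1382i)  (+0.1121+0.0514i)·(+0.3734+0.2016i)  (+0.1718+0.2963i)·(-0.3746+0.0000i)  (-0.0536+0.5979i)·(-0.3734+0.2016i)  (-0.2801+0.3295i)·(-0.0907+0.1382i)  (+0.5472-0.1404i)·(-0.0027+0.0313i)
Y_3^2(R⁻¹ n̂) = -0.153913-0.357767i

Re=-0.1539 Im=-0.3578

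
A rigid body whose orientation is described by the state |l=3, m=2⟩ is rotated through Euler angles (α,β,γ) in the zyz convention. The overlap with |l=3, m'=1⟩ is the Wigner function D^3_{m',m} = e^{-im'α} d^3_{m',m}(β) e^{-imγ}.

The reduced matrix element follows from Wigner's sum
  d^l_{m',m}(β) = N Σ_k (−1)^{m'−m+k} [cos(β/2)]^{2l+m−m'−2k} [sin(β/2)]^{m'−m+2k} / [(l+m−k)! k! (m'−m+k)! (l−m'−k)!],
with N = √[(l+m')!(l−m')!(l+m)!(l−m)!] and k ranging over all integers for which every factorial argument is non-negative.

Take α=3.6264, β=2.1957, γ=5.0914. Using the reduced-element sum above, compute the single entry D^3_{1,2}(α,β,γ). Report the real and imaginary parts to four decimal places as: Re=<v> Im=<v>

Split into d^3_{1,2}(β=2.1957) × two z-phases.
c=cos(2.1957/2)=0.455511, s=sin(2.1957/2)=0.890230; N=√[24·2·120·1]=75.894664
The bounds max(0,m−m')=1 and min(l+m,l−m')=2 give 2 terms
  k=1: (−1)^0·75.8947/(24)·0.4555^5·0.8902^1 = +0.055207
  k=2: (−1)^1·75.8947/(12)·0.4555^3·0.8902^3 = -0.421729
d^3_{1,2}(2.1957) = +0.055207 -0.421729 = -0.366522
Phases: e^{-i·(1)·3.6264}=-0.884765+0.466038i, e^{-i·(2)·5.0914}=-0.726197+0.687486i ⇒ D=-0.118064+0.346986i

Re=-0.1181 Im=0.3470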